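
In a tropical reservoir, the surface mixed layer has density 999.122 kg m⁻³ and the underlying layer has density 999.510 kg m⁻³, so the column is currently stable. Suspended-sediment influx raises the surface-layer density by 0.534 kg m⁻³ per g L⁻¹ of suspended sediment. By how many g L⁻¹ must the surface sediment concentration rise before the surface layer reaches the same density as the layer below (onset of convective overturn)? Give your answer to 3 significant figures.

0.727 g L⁻¹

Density deficit of the surface layer: 999.510 − 999.122 = 0.388 kg m⁻³.
Required change = 0.388 / 0.534 = 0.727 g L⁻¹.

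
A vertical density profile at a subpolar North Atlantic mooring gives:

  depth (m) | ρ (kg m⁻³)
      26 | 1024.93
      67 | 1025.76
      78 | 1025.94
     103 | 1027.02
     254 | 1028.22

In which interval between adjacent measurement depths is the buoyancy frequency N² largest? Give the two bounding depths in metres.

Compute the density gradient over each adjacent pair:
  26–67 m: Δρ/Δz = 0.83/41 = 0.020 kg m⁻⁴
  67–78 m: Δρ/Δz = 0.18/11 = 0.016 kg m⁻⁴
  78–103 m: Δρ/Δz = 1.08/25 = 0.043 kg m⁻⁴
  103–254 m: Δρ/Δz = 1.20/151 = 7.9 × 10⁻³ kg m⁻⁴
The largest gradient is in the 78–103 m interval — the pycnocline.

78–103 m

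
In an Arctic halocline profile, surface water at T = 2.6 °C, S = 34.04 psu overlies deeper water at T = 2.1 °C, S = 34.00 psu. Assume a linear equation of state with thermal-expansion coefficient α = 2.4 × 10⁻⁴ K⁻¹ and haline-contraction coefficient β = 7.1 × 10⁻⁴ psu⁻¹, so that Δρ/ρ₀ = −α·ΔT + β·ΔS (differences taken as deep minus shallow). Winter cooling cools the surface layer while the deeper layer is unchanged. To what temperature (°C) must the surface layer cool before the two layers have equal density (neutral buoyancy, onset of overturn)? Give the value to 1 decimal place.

2.2 °C

Neutral buoyancy requires Δρ = 0, i.e. −α(T_deep − T_surf′) + β(S_deep − S_surf) = 0.
T_surf′ = T_deep − (β/α)·ΔS = 2.1 − (7.1 × 10⁻⁴/2.4 × 10⁻⁴)·(-0.04) = 2.218 °C.
Cooling required: 2.6 − (2.218) = 0.382 °C.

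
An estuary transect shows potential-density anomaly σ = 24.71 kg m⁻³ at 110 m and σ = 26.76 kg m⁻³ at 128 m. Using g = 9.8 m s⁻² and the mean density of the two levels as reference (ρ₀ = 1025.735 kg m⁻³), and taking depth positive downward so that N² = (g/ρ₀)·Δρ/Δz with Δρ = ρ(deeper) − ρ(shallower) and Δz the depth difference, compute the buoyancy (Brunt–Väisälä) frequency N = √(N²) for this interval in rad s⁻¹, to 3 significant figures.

0.0330 rad s⁻¹

Δρ = 1026.76 − 1024.71 = 2.05 kg m⁻³ over Δz = 128 − 110 = 18 m.
N² = (9.8/1025.735) × (2.05/18) = 1.0881 × 10⁻³ s⁻².
N = √(1.0881 × 10⁻³) = 0.032986 rad s⁻¹ ≈ 0.0330 rad s⁻¹.
N² > 0, so the interval is statically stable.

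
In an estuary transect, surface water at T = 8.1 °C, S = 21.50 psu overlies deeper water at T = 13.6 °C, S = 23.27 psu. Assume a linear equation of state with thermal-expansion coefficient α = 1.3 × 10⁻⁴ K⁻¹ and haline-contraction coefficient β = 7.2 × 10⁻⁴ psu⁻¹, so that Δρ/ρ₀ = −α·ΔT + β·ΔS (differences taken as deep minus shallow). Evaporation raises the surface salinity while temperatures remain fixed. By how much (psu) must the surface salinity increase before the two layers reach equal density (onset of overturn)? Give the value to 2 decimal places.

0.78 psu

Neutral buoyancy requires −α(T_deep − T_surf) + β(S_deep − S_surf′) = 0.
S_surf′ = S_deep − (α/β)·ΔT = 23.27 − (1.3 × 10⁻⁴/7.2 × 10⁻⁴)·(+5.5) = 22.2769 psu.
Increase required: 22.2769 − 21.50 = 0.7769 psu.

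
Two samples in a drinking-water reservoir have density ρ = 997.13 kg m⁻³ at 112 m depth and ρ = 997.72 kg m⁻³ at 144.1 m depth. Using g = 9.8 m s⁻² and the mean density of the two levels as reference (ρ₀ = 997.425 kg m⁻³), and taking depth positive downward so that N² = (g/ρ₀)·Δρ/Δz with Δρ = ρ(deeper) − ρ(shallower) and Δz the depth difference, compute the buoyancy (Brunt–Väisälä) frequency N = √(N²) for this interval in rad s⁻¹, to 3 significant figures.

0.0134 rad s⁻¹

Δρ = 997.72 − 997.13 = 0.59 kg m⁻³ over Δz = 144.1 − 112 = 32.1 m.
N² = (9.8/997.425) × (0.59/32.1) = 1.8059 × 10⁻⁴ s⁻².
N = √(1.8059 × 10⁻⁴) = 0.013438 rad s⁻¹ ≈ 0.0134 rad s⁻¹.
Since Δρ > 0 the layer is stably stratified.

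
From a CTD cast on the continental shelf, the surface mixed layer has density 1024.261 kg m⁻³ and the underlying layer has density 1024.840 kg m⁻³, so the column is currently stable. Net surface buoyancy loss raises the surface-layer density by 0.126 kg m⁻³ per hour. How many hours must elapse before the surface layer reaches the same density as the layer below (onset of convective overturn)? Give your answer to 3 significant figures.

4.60 hours

Density deficit of the surface layer: 1024.840 − 1024.261 = 0.579 kg m⁻³.
Required change = 0.579 / 0.126 = 4.60 hours.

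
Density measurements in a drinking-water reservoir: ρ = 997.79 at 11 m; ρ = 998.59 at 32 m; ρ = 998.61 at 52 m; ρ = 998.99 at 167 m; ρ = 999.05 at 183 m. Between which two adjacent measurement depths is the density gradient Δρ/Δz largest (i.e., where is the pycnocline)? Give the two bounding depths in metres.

Compute the density gradient over each adjacent pair:
  11–32 m: Δρ/Δz = 0.80/21 = 0.038 kg m⁻⁴
  32–52 m: Δρ/Δz = 0.02/20 = 1.0 × 10⁻³ kg m⁻⁴
  52–167 m: Δρ/Δz = 0.38/115 = 3.3 × 10⁻³ kg m⁻⁴
  167–183 m: Δρ/Δz = 0.06/16 = 3.7 × 10⁻³ kg m⁻⁴
The largest gradient is in the 11–32 m interval — the pycnocline.

11–32 m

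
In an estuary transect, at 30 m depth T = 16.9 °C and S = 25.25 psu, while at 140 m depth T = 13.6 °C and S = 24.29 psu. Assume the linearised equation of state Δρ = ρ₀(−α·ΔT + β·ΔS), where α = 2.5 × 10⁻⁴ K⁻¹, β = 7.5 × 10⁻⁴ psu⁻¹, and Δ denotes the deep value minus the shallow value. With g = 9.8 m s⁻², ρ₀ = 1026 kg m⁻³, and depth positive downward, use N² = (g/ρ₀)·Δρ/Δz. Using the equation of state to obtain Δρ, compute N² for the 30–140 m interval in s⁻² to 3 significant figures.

ΔT = -3.3 K, ΔS = -0.96 psu (deep − shallow).
Δρ/ρ₀ = −αΔT + βΔS = 8.25 × 10⁻⁴ − 7.20 × 10⁻⁴ = 1.05 × 10⁻⁴, so Δρ ≈ 0.1077 kg m⁻³.
N² = (g/ρ₀)·Δρ/Δz = g·(Δρ/ρ₀)/Δz = 9.8 × 1.05 × 10⁻⁴ / 110 = 9.3545 × 10⁻⁶ s⁻² ≈ 9.35 × 10⁻⁶ s⁻².

9.35 × 10⁻⁶ s⁻²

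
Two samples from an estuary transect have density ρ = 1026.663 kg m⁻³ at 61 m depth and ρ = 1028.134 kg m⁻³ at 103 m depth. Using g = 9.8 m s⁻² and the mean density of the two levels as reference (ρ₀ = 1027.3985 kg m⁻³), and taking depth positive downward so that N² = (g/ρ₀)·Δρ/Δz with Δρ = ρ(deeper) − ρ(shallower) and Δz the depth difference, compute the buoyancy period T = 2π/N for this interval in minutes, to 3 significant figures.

Δρ = 1028.134 − 1026.663 = 1.471 kg m⁻³ over Δz = 103 − 61 = 42 m.
N² = (9.8/1027.3985) × (1.471/42) = 3.3408 × 10⁻⁴ s⁻².
N = √(3.3408 × 10⁻⁴) = 0.018278 rad s⁻¹, so T = 2π/N = 343.76 s = 5.7293 min ≈ 5.73 min.
A positive N² confirms static stability across the interval.

5.73 min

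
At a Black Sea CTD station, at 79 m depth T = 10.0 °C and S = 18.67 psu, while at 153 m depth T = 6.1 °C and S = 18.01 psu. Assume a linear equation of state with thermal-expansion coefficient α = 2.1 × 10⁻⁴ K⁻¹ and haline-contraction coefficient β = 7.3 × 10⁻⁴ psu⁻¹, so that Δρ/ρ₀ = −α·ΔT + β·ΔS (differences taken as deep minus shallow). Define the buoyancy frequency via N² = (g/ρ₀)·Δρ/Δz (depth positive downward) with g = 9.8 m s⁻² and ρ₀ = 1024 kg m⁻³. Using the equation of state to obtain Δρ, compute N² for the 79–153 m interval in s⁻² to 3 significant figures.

4.47 × 10⁻⁵ s⁻²

ΔT = -3.9 K, ΔS = -0.66 psu (deep − shallow).
Δρ/ρ₀ = −αΔT + βΔS = 8.19 × 10⁻⁴ − 4.818 × 10⁻⁴ = 3.372 × 10⁻⁴, so Δρ ≈ 0.3453 kg m⁻³.
N² = (g/ρ₀)·Δρ/Δz = g·(Δρ/ρ₀)/Δz = 9.8 × 3.372 × 10⁻⁴ / 74 = 4.4656 × 10⁻⁵ s⁻² ≈ 4.47 × 10⁻⁵ s⁻².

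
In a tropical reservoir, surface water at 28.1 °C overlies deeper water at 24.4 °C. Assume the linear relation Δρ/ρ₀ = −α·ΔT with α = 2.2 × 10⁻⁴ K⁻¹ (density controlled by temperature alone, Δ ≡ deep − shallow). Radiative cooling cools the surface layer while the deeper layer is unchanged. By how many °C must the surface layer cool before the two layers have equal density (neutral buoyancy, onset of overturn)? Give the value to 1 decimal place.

With temperature the only control, equal density requires T_surf′ = T_deep.
T_surf′ = 24.4 °C.
Cooling required: 28.1 − 24.4 = 3.7 °C.

3.7 °C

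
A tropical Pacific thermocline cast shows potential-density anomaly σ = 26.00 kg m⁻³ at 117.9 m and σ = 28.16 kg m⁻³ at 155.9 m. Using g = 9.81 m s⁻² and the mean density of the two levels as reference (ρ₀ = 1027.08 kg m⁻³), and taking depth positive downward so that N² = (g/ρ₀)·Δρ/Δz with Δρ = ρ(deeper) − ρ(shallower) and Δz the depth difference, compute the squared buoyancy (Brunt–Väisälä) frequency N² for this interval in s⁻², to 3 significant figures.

Δρ = 1028.16 − 1026.00 = 2.16 kg m⁻³ over Δz = 155.9 − 117.9 = 38 m.
N² = (9.81/1027.08) × (2.16/38) = 5.4292 × 10⁻⁴ s⁻² ≈ 5.43 × 10⁻⁴ s⁻².
N² > 0, so the interval is statically stable.

5.43 × 10⁻⁴ s⁻²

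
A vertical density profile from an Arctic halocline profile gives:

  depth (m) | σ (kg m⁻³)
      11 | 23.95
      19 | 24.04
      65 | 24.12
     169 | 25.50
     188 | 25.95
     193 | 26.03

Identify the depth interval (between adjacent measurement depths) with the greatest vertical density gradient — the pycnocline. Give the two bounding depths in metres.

Compute the density gradient over each adjacent pair:
  11–19 m: Δρ/Δz = 0.09/8 = 0.011 kg m⁻⁴
  19–65 m: Δρ/Δz = 0.08/46 = 1.7 × 10⁻³ kg m⁻⁴
  65–169 m: Δρ/Δz = 1.38/104 = 0.013 kg m⁻⁴
  169–188 m: Δρ/Δz = 0.45/19 = 0.024 kg m⁻⁴
  188–193 m: Δρ/Δz = 0.08/5 = 0.016 kg m⁻⁴
The largest gradient is in the 169–188 m interval — the pycnocline.

169–188 m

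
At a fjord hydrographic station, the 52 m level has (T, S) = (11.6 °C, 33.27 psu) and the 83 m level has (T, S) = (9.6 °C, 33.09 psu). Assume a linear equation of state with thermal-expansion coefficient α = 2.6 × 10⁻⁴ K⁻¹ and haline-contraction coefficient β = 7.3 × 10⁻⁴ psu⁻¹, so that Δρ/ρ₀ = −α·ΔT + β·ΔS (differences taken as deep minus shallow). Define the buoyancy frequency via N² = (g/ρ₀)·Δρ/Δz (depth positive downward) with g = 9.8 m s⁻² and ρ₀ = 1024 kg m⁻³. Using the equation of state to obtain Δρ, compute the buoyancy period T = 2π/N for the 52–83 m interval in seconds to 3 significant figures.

ΔT = -2.0 K, ΔS = -0.18 psu (deep − shallow).
Δρ/ρ₀ = −αΔT + βΔS = 5.20 × 10⁻⁴ − 1.314 × 10⁻⁴ = 3.886 × 10⁻⁴, so Δρ ≈ 0.3979 kg m⁻³.
N² = (g/ρ₀)·Δρ/Δz = g·(Δρ/ρ₀)/Δz = 9.8 × 3.886 × 10⁻⁴ / 31 = 1.2285 × 10⁻⁴ s⁻².
N = √(1.2285 × 10⁻⁴) = 0.011084 rad s⁻¹ → T = 2π/N = 566.87 s ≈ 567 s.

567 s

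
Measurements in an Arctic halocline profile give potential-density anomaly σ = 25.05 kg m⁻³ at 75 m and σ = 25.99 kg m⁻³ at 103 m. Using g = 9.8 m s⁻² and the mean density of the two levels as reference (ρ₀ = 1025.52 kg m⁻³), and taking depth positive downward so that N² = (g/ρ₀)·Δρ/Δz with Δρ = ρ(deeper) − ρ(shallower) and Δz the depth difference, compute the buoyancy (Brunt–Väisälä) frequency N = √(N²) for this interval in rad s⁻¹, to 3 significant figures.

0.0179 rad s⁻¹

Δρ = 1025.99 − 1025.05 = 0.94 kg m⁻³ over Δz = 103 − 75 = 28 m.
N² = (9.8/1025.52) × (0.94/28) = 3.2081 × 10⁻⁴ s⁻².
N = √(3.2081 × 10⁻⁴) = 0.017911 rad s⁻¹ ≈ 0.0179 rad s⁻¹.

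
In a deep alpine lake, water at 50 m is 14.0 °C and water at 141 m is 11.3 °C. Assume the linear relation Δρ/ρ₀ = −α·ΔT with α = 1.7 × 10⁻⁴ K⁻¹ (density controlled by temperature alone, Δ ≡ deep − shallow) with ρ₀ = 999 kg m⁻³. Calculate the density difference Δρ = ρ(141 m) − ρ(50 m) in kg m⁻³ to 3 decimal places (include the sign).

+0.459 kg m⁻³

ΔT = -2.7 K, Δρ/ρ₀ = −αΔT = 4.59 × 10⁻⁴.
Δρ = 999 × (4.59 × 10⁻⁴) = +0.459 kg m⁻³.
Positive Δρ: denser below, stable.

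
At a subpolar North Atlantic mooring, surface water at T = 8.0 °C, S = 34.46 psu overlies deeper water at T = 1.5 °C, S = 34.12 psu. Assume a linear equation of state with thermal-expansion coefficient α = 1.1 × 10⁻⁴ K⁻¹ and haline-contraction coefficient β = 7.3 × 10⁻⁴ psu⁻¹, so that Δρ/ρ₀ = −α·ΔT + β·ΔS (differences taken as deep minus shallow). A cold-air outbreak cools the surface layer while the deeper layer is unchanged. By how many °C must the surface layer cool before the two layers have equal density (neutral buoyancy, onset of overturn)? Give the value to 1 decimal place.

4.2 °C

Neutral buoyancy requires Δρ = 0, i.e. −α(T_deep − T_surf′) + β(S_deep − S_surf) = 0.
T_surf′ = T_deep − (β/α)·ΔS = 1.5 − (7.3 × 10⁻⁴/1.1 × 10⁻⁴)·(-0.34) = 3.756 °C.
Cooling required: 8.0 − (3.756) = 4.244 °C.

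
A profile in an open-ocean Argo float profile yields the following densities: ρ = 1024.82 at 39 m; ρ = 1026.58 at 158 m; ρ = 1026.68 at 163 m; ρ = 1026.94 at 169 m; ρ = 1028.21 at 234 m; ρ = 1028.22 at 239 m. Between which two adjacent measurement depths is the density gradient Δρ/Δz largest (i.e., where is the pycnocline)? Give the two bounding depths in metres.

Compute the density gradient over each adjacent pair:
  39–158 m: Δρ/Δz = 1.76/119 = 0.015 kg m⁻⁴
  158–163 m: Δρ/Δz = 0.10/5 = 0.020 kg m⁻⁴
  163–169 m: Δρ/Δz = 0.26/6 = 0.043 kg m⁻⁴
  169–234 m: Δρ/Δz = 1.27/65 = 0.020 kg m⁻⁴
  234–239 m: Δρ/Δz = 0.01/5 = 2.0 × 10⁻³ kg m⁻⁴
The largest gradient is in the 163–169 m interval — the pycnocline.

163–169 m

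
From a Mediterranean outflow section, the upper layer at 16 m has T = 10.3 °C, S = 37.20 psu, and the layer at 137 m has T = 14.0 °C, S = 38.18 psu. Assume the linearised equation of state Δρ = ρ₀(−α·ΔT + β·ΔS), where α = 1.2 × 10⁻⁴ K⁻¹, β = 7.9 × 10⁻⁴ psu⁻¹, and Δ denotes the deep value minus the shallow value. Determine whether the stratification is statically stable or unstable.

stable

ΔT = 14.0 − 10.3 = +3.7 K and ΔS = 38.18 − 37.20 = +0.98 psu (deep − shallow).
−αΔT = -4.44 × 10⁻⁴; βΔS = 7.742 × 10⁻⁴; sum Δρ/ρ₀ = 3.302 × 10⁻⁴.
Δρ/ρ₀ > 0, so Δρ > 0: deeper water is denser → statically stable.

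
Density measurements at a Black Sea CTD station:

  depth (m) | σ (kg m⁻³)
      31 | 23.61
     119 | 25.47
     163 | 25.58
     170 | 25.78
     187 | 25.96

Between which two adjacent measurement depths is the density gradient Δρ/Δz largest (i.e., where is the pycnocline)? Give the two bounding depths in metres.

163–170 m

Compute the density gradient over each adjacent pair:
  31–119 m: Δρ/Δz = 1.86/88 = 0.021 kg m⁻⁴
  119–163 m: Δρ/Δz = 0.11/44 = 2.5 × 10⁻³ kg m⁻⁴
  163–170 m: Δρ/Δz = 0.20/7 = 0.029 kg m⁻⁴
  170–187 m: Δρ/Δz = 0.18/17 = 0.011 kg m⁻⁴
The largest gradient is in the 163–170 m interval — the pycnocline.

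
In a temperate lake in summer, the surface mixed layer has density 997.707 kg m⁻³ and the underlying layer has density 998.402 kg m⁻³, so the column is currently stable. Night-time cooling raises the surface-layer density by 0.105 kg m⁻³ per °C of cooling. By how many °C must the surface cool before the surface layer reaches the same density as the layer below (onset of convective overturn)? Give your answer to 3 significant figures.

Density deficit of the surface layer: 998.402 − 997.707 = 0.695 kg m⁻³.
Required change = 0.695 / 0.105 = 6.62 °C.

6.62 °C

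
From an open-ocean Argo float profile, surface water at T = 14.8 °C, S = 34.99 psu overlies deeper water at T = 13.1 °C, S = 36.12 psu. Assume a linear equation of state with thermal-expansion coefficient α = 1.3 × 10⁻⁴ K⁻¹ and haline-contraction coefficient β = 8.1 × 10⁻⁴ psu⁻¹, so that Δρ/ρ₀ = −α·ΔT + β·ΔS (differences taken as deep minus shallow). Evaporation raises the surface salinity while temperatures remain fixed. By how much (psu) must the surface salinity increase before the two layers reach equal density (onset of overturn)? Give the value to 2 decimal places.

1.40 psu

Neutral buoyancy requires −α(T_deep − T_surf) + β(S_deep − S_surf′) = 0.
S_surf′ = S_deep − (α/β)·ΔT = 36.12 − (1.3 × 10⁻⁴/8.1 × 10⁻⁴)·(-1.7) = 36.3928 psu.
Increase required: 36.3928 − 34.99 = 1.4028 psu.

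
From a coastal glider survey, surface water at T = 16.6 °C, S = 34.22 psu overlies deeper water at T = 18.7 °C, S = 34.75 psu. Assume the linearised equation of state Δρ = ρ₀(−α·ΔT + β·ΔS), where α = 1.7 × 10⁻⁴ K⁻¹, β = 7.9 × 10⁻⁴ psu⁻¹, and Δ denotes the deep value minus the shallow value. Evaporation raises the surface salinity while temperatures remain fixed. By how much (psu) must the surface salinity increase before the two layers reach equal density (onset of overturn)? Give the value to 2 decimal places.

0.08 psu

Neutral buoyancy requires −α(T_deep − T_surf) + β(S_deep − S_surf′) = 0.
S_surf′ = S_deep − (α/β)·ΔT = 34.75 − (1.7 × 10⁻⁴/7.9 × 10⁻⁴)·(+2.1) = 34.2981 psu.
Increase required: 34.2981 − 34.22 = 0.0781 psu.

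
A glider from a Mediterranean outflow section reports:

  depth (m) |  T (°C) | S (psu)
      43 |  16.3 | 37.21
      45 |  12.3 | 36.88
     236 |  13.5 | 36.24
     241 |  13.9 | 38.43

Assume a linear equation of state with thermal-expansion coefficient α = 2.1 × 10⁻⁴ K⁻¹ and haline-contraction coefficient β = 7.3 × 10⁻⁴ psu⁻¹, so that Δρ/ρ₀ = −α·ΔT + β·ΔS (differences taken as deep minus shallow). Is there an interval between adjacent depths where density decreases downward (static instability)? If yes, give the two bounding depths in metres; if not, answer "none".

Evaluate Δρ/ρ₀ = −αΔT + βΔS across each adjacent pair:
  43–45 m: −αΔT+βΔS = −(2.1 × 10⁻⁴)(-4.0)+(7.3 × 10⁻⁴)(-0.33) = 6.0 × 10⁻⁴ → stable
  45–236 m: −αΔT+βΔS = −(2.1 × 10⁻⁴)(+1.2)+(7.3 × 10⁻⁴)(-0.64) = -7.2 × 10⁻⁴ → UNSTABLE
  236–241 m: −αΔT+βΔS = −(2.1 × 10⁻⁴)(+0.4)+(7.3 × 10⁻⁴)(+2.19) = 1.5 × 10⁻³ → stable
The 45–236 m interval has Δρ < 0: lighter water underlies denser water.

45–236 m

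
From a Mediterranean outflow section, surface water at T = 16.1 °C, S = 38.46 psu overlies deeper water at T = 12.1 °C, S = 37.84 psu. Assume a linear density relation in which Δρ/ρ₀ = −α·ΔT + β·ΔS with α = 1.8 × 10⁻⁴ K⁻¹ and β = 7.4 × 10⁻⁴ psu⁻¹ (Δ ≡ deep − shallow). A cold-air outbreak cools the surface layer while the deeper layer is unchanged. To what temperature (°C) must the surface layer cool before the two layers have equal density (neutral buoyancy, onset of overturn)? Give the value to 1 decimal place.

Neutral buoyancy requires Δρ = 0, i.e. −α(T_deep − T_surf′) + β(S_deep − S_surf) = 0.
T_surf′ = T_deep − (β/α)·ΔS = 12.1 − (7.4 × 10⁻⁴/1.8 × 10⁻⁴)·(-0.62) = 14.649 °C.
Cooling required: 16.1 − (14.649) = 1.451 °C.

14.6 °C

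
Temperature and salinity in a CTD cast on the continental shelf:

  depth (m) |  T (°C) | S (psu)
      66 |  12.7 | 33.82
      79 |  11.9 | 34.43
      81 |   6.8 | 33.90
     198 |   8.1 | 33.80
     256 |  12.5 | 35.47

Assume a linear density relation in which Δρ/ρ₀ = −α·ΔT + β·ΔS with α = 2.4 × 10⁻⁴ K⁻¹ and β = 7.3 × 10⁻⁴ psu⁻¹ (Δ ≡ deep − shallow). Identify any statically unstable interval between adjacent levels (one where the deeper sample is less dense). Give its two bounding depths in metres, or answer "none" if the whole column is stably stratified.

81–198 m

Evaluate Δρ/ρ₀ = −αΔT + βΔS across each adjacent pair:
  66–79 m: −αΔT+βΔS = −(2.4 × 10⁻⁴)(-0.8)+(7.3 × 10⁻⁴)(+0.61) = 6.4 × 10⁻⁴ → stable
  79–81 m: −αΔT+βΔS = −(2.4 × 10⁻⁴)(-5.1)+(7.3 × 10⁻⁴)(-0.53) = 8.4 × 10⁻⁴ → stable
  81–198 m: −αΔT+βΔS = −(2.4 × 10⁻⁴)(+1.3)+(7.3 × 10⁻⁴)(-0.10) = -3.8 × 10⁻⁴ → UNSTABLE
  198–256 m: −αΔT+βΔS = −(2.4 × 10⁻⁴)(+4.4)+(7.3 × 10⁻⁴)(+1.67) = 1.6 × 10⁻⁴ → stable
The 81–198 m interval has Δρ < 0: lighter water underlies denser water.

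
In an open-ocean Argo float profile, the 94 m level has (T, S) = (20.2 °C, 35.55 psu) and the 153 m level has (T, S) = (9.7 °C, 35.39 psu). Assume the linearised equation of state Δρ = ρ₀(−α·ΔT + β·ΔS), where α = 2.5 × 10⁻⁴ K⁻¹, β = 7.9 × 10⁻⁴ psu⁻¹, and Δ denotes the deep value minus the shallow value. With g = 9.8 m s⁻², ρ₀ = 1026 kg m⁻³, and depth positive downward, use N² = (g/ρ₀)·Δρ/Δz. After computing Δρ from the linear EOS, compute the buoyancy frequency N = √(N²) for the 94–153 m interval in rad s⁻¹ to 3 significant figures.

0.0204 rad s⁻¹

ΔT = -10.5 K, ΔS = -0.16 psu (deep − shallow).
Δρ/ρ₀ = −αΔT + βΔS = 2.625 × 10⁻³ − 1.264 × 10⁻⁴ = 2.4986 × 10⁻³, so Δρ ≈ 2.564 kg m⁻³.
N² = (g/ρ₀)·Δρ/Δz = g·(Δρ/ρ₀)/Δz = 9.8 × 2.4986 × 10⁻³ / 59 = 4.1502 × 10⁻⁴ s⁻².
N = √(4.1502 × 10⁻⁴) = 0.020372 rad s⁻¹ ≈ 0.0204 rad s⁻¹.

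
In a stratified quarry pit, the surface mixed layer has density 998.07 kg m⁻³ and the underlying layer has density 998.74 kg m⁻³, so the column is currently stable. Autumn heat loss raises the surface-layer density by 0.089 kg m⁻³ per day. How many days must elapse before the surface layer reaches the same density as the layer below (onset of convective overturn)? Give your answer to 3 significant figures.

Density deficit of the surface layer: 998.74 − 998.07 = 0.67 kg m⁻³.
Required change = 0.67 / 0.089 = 7.53 days.

7.53 days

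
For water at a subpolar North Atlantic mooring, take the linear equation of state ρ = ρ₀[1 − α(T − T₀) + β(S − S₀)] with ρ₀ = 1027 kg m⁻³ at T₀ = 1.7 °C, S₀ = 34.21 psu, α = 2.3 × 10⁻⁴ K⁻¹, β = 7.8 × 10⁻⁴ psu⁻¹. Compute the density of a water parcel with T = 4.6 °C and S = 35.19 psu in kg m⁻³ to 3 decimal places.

1027.100 kg m⁻³

T − T₀ = +2.9 K, S − S₀ = +0.98 psu.
Bracket = 1 − α·(+2.9) + β·(+0.98) = 1 + (9.74 × 10⁻⁵) = 1.0000974.
ρ = 1027 × 1.0000974 = 1027.100 kg m⁻³.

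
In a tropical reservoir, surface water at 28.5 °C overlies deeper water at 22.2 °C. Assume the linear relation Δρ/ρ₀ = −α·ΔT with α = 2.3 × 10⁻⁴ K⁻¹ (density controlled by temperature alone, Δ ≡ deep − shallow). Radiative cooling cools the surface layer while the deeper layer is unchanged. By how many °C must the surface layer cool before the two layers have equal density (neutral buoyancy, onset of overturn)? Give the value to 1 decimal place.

6.3 °C

With temperature the only control, equal density requires T_surf′ = T_deep.
T_surf′ = 22.2 °C.
Cooling required: 28.5 − 22.2 = 6.3 °C.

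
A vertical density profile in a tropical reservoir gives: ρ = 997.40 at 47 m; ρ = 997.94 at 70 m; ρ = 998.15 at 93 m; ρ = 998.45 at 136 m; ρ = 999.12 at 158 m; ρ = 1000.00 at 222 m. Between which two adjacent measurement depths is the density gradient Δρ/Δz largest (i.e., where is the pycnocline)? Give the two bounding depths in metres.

Compute the density gradient over each adjacent pair:
  47–70 m: Δρ/Δz = 0.54/23 = 0.023 kg m⁻⁴
  70–93 m: Δρ/Δz = 0.21/23 = 9.1 × 10⁻³ kg m⁻⁴
  93–136 m: Δρ/Δz = 0.30/43 = 7.0 × 10⁻³ kg m⁻⁴
  136–158 m: Δρ/Δz = 0.67/22 = 0.030 kg m⁻⁴
  158–222 m: Δρ/Δz = 0.88/64 = 0.014 kg m⁻⁴
The largest gradient is in the 136–158 m interval — the pycnocline.

136–158 m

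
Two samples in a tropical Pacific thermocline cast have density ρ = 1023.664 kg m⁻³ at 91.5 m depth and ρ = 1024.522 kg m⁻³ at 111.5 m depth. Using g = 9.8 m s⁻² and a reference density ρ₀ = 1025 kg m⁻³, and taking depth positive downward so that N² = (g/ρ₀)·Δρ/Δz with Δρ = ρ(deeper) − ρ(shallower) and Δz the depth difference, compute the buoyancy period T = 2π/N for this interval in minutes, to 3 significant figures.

5.17 min

Δρ = 1024.522 − 1023.664 = 0.858 kg m⁻³ over Δz = 111.5 − 91.5 = 20 m.
N² = (9.8/1025) × (0.858/20) = 4.1017 × 10⁻⁴ s⁻².
N = √(4.1017 × 10⁻⁴) = 0.020253 rad s⁻¹, so T = 2π/N = 310.23 s = 5.1705 min ≈ 5.17 min.
Since Δρ > 0 the layer is stably stratified.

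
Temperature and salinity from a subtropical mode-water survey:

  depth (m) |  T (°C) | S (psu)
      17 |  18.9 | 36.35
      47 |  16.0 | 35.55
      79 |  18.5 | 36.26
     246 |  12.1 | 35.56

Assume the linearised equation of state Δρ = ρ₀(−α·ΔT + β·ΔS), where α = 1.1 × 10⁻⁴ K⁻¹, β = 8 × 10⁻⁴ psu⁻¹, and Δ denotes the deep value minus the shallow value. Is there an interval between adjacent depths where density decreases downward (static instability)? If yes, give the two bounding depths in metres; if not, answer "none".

17–47 m

Evaluate Δρ/ρ₀ = −αΔT + βΔS across each adjacent pair:
  17–47 m: −αΔT+βΔS = −(1.1 × 10⁻⁴)(-2.9)+(8 × 10⁻⁴)(-0.80) = -3.2 × 10⁻⁴ → UNSTABLE
  47–79 m: −αΔT+βΔS = −(1.1 × 10⁻⁴)(+2.5)+(8 × 10⁻⁴)(+0.71) = 2.9 × 10⁻⁴ → stable
  79–246 m: −αΔT+βΔS = −(1.1 × 10⁻⁴)(-6.4)+(8 × 10⁻⁴)(-0.70) = 1.4 × 10⁻⁴ → stable
The 17–47 m interval has Δρ < 0: lighter water underlies denser water.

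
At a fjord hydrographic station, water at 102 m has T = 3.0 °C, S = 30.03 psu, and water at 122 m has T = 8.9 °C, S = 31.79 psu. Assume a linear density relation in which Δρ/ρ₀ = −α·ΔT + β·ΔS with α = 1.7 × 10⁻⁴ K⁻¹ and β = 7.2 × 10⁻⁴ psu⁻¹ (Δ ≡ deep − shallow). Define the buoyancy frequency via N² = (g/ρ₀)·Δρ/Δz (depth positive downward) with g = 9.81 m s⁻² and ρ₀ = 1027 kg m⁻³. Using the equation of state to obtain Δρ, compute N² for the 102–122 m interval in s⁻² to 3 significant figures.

ΔT = +5.9 K, ΔS = +1.76 psu (deep − shallow).
Δρ/ρ₀ = −αΔT + βΔS = -1.003 × 10⁻³ + 1.2672 × 10⁻³ = 2.642 × 10⁻⁴, so Δρ ≈ 0.2713 kg m⁻³.
N² = (g/ρ₀)·Δρ/Δz = g·(Δρ/ρ₀)/Δz = 9.81 × 2.642 × 10⁻⁴ / 20 = 1.2959 × 10⁻⁴ s⁻² ≈ 1.30 × 10⁻⁴ s⁻².

1.30 × 10⁻⁴ s⁻²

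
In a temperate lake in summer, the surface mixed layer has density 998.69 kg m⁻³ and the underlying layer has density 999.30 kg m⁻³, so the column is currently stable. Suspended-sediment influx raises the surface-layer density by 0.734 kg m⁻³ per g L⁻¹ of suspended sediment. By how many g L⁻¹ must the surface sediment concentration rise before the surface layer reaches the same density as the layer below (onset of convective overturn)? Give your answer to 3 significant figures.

Density deficit of the surface layer: 999.30 − 998.69 = 0.61 kg m⁻³.
Required change = 0.61 / 0.734 = 0.831 g L⁻¹.

0.831 g L⁻¹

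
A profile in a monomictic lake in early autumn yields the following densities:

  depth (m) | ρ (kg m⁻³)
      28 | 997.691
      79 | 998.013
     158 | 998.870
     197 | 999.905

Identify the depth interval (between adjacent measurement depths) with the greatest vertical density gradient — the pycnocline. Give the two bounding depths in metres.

158–197 m

Compute the density gradient over each adjacent pair:
  28–79 m: Δρ/Δz = 0.322/51 = 6.3 × 10⁻³ kg m⁻⁴
  79–158 m: Δρ/Δz = 0.857/79 = 0.011 kg m⁻⁴
  158–197 m: Δρ/Δz = 1.035/39 = 0.027 kg m⁻⁴
The largest gradient is in the 158–197 m interval — the pycnocline.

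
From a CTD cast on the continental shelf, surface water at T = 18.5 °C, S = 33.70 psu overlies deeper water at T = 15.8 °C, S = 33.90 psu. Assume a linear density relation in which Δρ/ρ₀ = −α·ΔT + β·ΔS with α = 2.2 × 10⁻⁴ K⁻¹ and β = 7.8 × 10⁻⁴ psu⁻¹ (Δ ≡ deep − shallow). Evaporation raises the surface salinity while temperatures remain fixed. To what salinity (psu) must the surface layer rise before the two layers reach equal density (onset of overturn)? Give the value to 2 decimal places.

34.66 psu

Neutral buoyancy requires −α(T_deep − T_surf) + β(S_deep − S_surf′) = 0.
S_surf′ = S_deep − (α/β)·ΔT = 33.90 − (2.2 × 10⁻⁴/7.8 × 10⁻⁴)·(-2.7) = 34.6615 psu.
Increase required: 34.6615 − 33.70 = 0.9615 psu.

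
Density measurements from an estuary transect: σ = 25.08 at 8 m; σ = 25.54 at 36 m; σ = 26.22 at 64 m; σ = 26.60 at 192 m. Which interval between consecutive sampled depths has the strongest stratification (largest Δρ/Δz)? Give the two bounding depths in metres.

Compute the density gradient over each adjacent pair:
  8–36 m: Δρ/Δz = 0.46/28 = 0.016 kg m⁻⁴
  36–64 m: Δρ/Δz = 0.68/28 = 0.024 kg m⁻⁴
  64–192 m: Δρ/Δz = 0.38/128 = 3.0 × 10⁻³ kg m⁻⁴
The largest gradient is in the 36–64 m interval — the pycnocline.

36–64 m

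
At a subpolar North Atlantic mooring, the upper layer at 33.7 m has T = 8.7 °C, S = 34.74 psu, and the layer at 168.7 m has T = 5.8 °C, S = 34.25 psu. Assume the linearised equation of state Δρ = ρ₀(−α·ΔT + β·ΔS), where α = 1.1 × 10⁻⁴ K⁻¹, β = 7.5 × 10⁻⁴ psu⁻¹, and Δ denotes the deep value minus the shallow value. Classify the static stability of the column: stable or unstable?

unstable

ΔT = 5.8 − 8.7 = -2.9 K and ΔS = 34.25 − 34.74 = -0.49 psu (deep − shallow).
−αΔT = 3.19 × 10⁻⁴; βΔS = -3.675 × 10⁻⁴; sum Δρ/ρ₀ = -4.85 × 10⁻⁵.
Δρ/ρ₀ < 0, so Δρ < 0: deeper water is lighter → statically unstable; the column would overturn.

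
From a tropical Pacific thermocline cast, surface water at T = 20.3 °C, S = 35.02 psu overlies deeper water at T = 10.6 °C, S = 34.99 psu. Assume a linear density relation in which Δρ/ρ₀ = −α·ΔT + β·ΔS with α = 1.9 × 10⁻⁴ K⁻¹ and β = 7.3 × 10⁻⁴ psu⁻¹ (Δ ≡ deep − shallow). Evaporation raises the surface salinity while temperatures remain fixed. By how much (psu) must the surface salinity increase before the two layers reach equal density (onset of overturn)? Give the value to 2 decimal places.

2.49 psu

Neutral buoyancy requires −α(T_deep − T_surf) + β(S_deep − S_surf′) = 0.
S_surf′ = S_deep − (α/β)·ΔT = 34.99 − (1.9 × 10⁻⁴/7.3 × 10⁻⁴)·(-9.7) = 37.5147 psu.
Increase required: 37.5147 − 35.02 = 2.4947 psu.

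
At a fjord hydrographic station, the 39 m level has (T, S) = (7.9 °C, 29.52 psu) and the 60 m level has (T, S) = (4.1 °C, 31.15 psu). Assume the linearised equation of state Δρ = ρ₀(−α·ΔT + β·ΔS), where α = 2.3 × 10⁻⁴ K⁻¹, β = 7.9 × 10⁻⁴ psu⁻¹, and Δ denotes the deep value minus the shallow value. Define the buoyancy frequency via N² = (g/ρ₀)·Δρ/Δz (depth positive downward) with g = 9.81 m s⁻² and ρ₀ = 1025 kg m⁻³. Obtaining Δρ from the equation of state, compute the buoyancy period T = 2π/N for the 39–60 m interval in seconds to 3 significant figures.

ΔT = -3.8 K, ΔS = +1.63 psu (deep − shallow).
Δρ/ρ₀ = −αΔT + βΔS = 8.74 × 10⁻⁴ + 1.2877 × 10⁻³ = 2.1617 × 10⁻³, so Δρ ≈ 2.216 kg m⁻³.
N² = (g/ρ₀)·Δρ/Δz = g·(Δρ/ρ₀)/Δz = 9.81 × 2.1617 × 10⁻³ / 21 = 1.0098 × 10⁻³ s⁻².
N = √(1.0098 × 10⁻³) = 0.031777 rad s⁻¹ → T = 2π/N = 197.73 s ≈ 198 s.

198 s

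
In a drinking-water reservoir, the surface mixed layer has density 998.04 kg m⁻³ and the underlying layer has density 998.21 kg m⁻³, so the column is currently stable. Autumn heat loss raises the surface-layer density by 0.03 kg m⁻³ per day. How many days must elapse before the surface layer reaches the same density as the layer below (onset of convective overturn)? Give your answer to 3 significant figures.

5.67 days

Density deficit of the surface layer: 998.21 − 998.04 = 0.17 kg m⁻³.
Required change = 0.17 / 0.03 = 5.67 days.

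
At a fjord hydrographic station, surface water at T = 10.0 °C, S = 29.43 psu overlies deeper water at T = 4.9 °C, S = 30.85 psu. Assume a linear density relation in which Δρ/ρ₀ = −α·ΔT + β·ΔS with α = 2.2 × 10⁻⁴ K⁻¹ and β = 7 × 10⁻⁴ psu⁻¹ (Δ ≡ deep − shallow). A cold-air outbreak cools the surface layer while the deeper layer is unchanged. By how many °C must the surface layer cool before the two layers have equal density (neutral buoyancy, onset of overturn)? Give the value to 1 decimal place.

Neutral buoyancy requires Δρ = 0, i.e. −α(T_deep − T_surf′) + β(S_deep − S_surf) = 0.
T_surf′ = T_deep − (β/α)·ΔS = 4.9 − (7 × 10⁻⁴/2.2 × 10⁻⁴)·(+1.42) = 0.382 °C.
Cooling required: 10.0 − (0.382) = 9.618 °C.

9.6 °C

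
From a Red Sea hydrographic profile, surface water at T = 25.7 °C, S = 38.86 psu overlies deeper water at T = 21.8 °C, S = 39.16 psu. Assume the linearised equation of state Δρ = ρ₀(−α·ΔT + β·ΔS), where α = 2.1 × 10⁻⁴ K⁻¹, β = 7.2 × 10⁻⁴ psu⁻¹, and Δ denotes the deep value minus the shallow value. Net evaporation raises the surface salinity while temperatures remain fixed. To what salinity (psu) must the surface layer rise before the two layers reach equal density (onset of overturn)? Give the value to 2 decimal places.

40.30 psu

Neutral buoyancy requires −α(T_deep − T_surf) + β(S_deep − S_surf′) = 0.
S_surf′ = S_deep − (α/β)·ΔT = 39.16 − (2.1 × 10⁻⁴/7.2 × 10⁻⁴)·(-3.9) = 40.2975 psu.
Increase required: 40.2975 − 38.86 = 1.4375 psu.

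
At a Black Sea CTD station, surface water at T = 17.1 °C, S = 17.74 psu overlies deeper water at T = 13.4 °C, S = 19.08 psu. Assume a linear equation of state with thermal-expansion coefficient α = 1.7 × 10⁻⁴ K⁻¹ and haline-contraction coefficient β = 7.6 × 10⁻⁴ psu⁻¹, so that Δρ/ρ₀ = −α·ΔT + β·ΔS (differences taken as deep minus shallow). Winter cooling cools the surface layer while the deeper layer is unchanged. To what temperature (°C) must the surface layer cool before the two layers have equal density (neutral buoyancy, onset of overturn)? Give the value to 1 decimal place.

7.4 °C

Neutral buoyancy requires Δρ = 0, i.e. −α(T_deep − T_surf′) + β(S_deep − S_surf) = 0.
T_surf′ = T_deep − (β/α)·ΔS = 13.4 − (7.6 × 10⁻⁴/1.7 × 10⁻⁴)·(+1.34) = 7.409 °C.
Cooling required: 17.1 − (7.409) = 9.691 °C.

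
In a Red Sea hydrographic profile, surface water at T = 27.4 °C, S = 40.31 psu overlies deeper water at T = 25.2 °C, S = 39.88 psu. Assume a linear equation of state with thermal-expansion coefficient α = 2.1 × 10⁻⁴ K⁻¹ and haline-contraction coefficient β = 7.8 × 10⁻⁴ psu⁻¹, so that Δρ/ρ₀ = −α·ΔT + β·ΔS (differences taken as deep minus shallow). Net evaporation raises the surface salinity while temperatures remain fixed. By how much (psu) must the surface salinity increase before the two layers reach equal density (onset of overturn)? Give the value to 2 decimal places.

0.16 psu

Neutral buoyancy requires −α(T_deep − T_surf) + β(S_deep − S_surf′) = 0.
S_surf′ = S_deep − (α/β)·ΔT = 39.88 − (2.1 × 10⁻⁴/7.8 × 10⁻⁴)·(-2.2) = 40.4723 psu.
Increase required: 40.4723 − 40.31 = 0.1623 psu.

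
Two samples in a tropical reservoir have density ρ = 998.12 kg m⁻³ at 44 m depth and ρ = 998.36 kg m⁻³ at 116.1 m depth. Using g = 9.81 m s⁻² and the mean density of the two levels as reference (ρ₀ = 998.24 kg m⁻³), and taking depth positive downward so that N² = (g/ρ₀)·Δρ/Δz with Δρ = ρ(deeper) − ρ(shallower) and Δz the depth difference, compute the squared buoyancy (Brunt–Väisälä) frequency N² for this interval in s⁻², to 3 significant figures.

Δρ = 998.36 − 998.12 = 0.24 kg m⁻³ over Δz = 116.1 − 44 = 72.1 m.
N² = (9.81/998.24) × (0.24/72.1) = 3.2712 × 10⁻⁵ s⁻² ≈ 3.27 × 10⁻⁵ s⁻².
N² > 0, so the interval is statically stable.

3.27 × 10⁻⁵ s⁻²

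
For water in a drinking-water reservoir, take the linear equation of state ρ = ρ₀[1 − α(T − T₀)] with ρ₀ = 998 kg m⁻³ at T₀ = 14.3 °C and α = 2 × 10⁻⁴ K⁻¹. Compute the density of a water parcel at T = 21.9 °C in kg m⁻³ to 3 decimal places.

996.483 kg m⁻³

T − T₀ = +7.6 K.
Bracket = 1 − α·(+7.6) = 1 + (-1.52 × 10⁻³) = 0.9984800.
ρ = 998 × 0.9984800 = 996.483 kg m⁻³.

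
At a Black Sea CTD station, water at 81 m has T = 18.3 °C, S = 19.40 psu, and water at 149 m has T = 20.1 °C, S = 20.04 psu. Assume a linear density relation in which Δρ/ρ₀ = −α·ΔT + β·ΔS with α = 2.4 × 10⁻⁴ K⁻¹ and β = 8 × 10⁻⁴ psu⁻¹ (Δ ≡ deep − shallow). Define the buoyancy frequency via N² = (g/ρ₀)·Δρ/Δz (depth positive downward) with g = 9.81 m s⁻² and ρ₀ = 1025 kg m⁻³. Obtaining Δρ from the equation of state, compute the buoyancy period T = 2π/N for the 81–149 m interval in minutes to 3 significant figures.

ΔT = +1.8 K, ΔS = +0.64 psu (deep − shallow).
Δρ/ρ₀ = −αΔT + βΔS = -4.32 × 10⁻⁴ + 5.12 × 10⁻⁴ = 8.00 × 10⁻⁵, so Δρ ≈ 0.08200 kg m⁻³.
N² = (g/ρ₀)·Δρ/Δz = g·(Δρ/ρ₀)/Δz = 9.81 × 8.00 × 10⁻⁵ / 68 = 1.1541 × 10⁻⁵ s⁻².
N = √(1.1541 × 10⁻⁵) = 3.3972 × 10⁻³ rad s⁻¹ → T = 2π/N = 1.8495 × 10³ s = 30.825 min ≈ 30.8 min.

30.8 min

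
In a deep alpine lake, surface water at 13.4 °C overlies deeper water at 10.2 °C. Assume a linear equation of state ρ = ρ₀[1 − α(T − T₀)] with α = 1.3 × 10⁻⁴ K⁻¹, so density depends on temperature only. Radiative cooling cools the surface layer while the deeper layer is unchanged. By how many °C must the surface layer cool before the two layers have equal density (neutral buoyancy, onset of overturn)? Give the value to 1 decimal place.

3.2 °C

With temperature the only control, equal density requires T_surf′ = T_deep.
T_surf′ = 10.2 °C.
Cooling required: 13.4 − 10.2 = 3.2 °C.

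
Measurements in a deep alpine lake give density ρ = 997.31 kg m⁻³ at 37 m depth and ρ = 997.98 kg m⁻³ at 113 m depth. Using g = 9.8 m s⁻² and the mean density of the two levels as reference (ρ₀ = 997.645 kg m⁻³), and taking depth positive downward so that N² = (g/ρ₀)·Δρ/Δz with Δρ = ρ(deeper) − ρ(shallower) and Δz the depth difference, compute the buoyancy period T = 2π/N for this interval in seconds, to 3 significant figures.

675 s

Δρ = 997.98 − 997.31 = 0.67 kg m⁻³ over Δz = 113 − 37 = 76 m.
N² = (9.8/997.645) × (0.67/76) = 8.6599 × 10⁻⁵ s⁻².
N = √(8.6599 × 10⁻⁵) = 9.3059 × 10⁻³ rad s⁻¹, so T = 2π/N = 675.18 s ≈ 675 s.
N² > 0, so the interval is statically stable.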